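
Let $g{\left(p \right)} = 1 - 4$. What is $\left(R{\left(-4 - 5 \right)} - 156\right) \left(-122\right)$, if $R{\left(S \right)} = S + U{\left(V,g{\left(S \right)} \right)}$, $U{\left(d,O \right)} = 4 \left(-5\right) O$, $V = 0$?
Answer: $12810$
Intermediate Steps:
$g{\left(p \right)} = -3$
$U{\left(d,O \right)} = - 20 O$
$R{\left(S \right)} = 60 + S$ ($R{\left(S \right)} = S - -60 = S + 60 = 60 + S$)
$\left(R{\left(-4 - 5 \right)} - 156\right) \left(-122\right) = \left(\left(60 - 9\right) - 156\right) \left(-122\right) = \left(51 - 156\right) \left(-122\right) = \left(-105\right) \left(-122\right) = 12810$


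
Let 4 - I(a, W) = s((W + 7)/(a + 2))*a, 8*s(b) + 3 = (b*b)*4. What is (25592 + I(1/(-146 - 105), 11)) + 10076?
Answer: 1997680655741/56001112 ≈ 35672.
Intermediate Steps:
s(b) = -3/8 + b²/2 (s(b) = -3/8 + ((b*b)*4)/8 = -3/8 + (b²*4)/8 = -3/8 + (4*b²)/8 = -3/8 + b²/2)
I(a, W) = 4 - a*(-3/8 + (7 + W)²/(2*(2 + a)²)) (I(a, W) = 4 - (-3/8 + ((W + 7)/(a + 2))²/2)*a = 4 - (-3/8 + ((7 + W)/(2 + a))²/2)*a = 4 - (-3/8 + ((7 + W)²/(2 + a)²)/2)*a = 4 - (-3/8 + (7 + W)²/(2*(2 + a)²))*a = 4 - a*(-3/8 + (7 + W)²/(2*(2 + a)²)))
(25592 + I(1/(-146 - 105), 11)) + 10076 = (25592 + (4 + 3/(8*(-146 - 105)) - (7 + 11)²/(2*(-146 - 105)*(2 + 1/(-146 - 105))²))) + 10076 = (25592 + (4 + (3/8)/(-251) - ½*18²/(-251*(2 + 1/(-251))²))) + 10076 = (25592 + (4 + (3/8)*(-1/251) - ½*(-1/251)*324/(2 - 1/251)²)) + 10076 = (25592 + (4 - 3/2008 - ½*(-1/251)*324/(501/251)²)) + 10076 = (25592 + (4 - 3/2008 - ½*(-1/251)*63001/251001*324)) + 10076 = (25592 + (4 - 3/2008 + 4518/27889)) + 10076 = (25592 + 232992925/56001112) + 10076 = 1433413451229/56001112 + 10076 = 1997680655741/56001112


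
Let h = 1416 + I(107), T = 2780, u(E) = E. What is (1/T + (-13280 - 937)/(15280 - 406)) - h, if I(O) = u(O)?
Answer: -10502521991/6891620 ≈ -1524.0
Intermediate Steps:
I(O) = O
h = 1523 (h = 1416 + 107 = 1523)
(1/T + (-13280 - 937)/(15280 - 406)) - h = (1/2780 + (-13280 - 937)/(15280 - 406)) - 1*1523 = (1/2780 - 14217/14874) - 1523 = (1/2780 - 14217*1/14874) - 1523 = (1/2780 - 4739/4958) - 1523 = -6584731/6891620 - 1523 = -10502521991/6891620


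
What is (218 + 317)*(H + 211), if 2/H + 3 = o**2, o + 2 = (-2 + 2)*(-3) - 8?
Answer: 10950915/97 ≈ 1.1290e+5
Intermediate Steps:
o = -10 (o = -2 + ((-2 + 2)*(-3) - 8) = -2 + (0*(-3) - 8) = -2 + (0 - 8) = -2 - 8 = -10)
H = 2/97 (H = 2/(-3 + (-10)**2) = 2/(-3 + 100) = 2/97 ≈ 0.020619)
(218 + 317)*(H + 211) = (218 + 317)*(2/97 + 211) = 535*(20469/97) = 10950915/97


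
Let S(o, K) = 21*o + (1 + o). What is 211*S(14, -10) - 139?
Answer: 65060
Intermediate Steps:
S(o, K) = 1 + 22*o
211*S(14, -10) - 139 = 211*(1 + 22*14) - 139 = 211*(1 + 308) - 139 = 211*309 - 139 = 65199 - 139 = 65060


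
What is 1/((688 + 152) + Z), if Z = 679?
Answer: 1/1519 ≈ 0.00065833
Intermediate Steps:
1/((688 + 152) + Z) = 1/((688 + 152) + 679) = 1/(840 + 679) = 1/1519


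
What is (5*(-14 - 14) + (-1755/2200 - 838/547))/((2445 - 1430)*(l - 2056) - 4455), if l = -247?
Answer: 34255917/563672560000 ≈ 6.0773e-5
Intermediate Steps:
(5*(-14 - 14) + (-1755/2200 - 838/547))/((2445 - 1430)*(l - 2056) - 4455) = (5*(-14 - 14) + (-1755/2200 - 838/547))/((2445 - 1430)*(-247 - 2056) - 4455) = (5*(-28) + (-1755*1/2200 - 838*1/547))/(1015*(-2303) - 4455) = (-140 + (-351/440 - 838/547))/(-2337545 - 4455) = (-140 - 560717/240680)/(-2342000) = -34255917/240680*(-1/2342000) = 34255917/563672560000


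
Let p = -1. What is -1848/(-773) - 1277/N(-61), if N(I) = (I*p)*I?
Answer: 7863529/2876333 ≈ 2.7339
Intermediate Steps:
N(I) = -I² (N(I) = (I*(-1))*I = (-I)*I = -I²)
-1848/(-773) - 1277/N(-61) = -1848/(-773) - 1277/((-1*(-61)²)) = -1848*(-1/773) - 1277/((-1*3721)) = 1848/773 - 1277/(-3721) = 1848/773 - 1277*(-1/3721) = 1848/773 + 1277/3721 = 7863529/2876333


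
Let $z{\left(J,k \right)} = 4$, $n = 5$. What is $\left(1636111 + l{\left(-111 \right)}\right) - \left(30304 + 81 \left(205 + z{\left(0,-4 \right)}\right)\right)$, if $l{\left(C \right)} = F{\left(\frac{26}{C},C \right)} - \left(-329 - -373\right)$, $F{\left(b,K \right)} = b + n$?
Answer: $\frac{176361103}{111} \approx 1.5888 \cdot 10^{6}$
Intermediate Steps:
$F{\left(b,K \right)} = 5 + b$ ($F{\left(b,K \right)} = b + 5 = 5 + b$)
$l{\left(C \right)} = -39 + \frac{26}{C}$ ($l{\left(C \right)} = \left(5 + \frac{26}{C}\right) - \left(-329 - -373\right) = \left(5 + \frac{26}{C}\right) - \left(-329 + 373\right) = \left(5 + \frac{26}{C}\right) - 44 = -39 + \frac{26}{C}$)
$\left(1636111 + l{\left(-111 \right)}\right) - \left(30304 + 81 \left(205 + z{\left(0,-4 \right)}\right)\right) = \left(1636111 - \left(39 - \frac{26}{-111}\right)\right) - \left(30304 + 81 \left(205 + 4\right)\right) = \left(1636111 + \left(-39 + 26 \left(- \frac{1}{111}\right)\right)\right) - \left(30304 + 81 \cdot 209\right) = \left(1636111 - \frac{4355}{111}\right) - 47233 = \frac{181603966}{111} - 47233 = \frac{176361103}{111}$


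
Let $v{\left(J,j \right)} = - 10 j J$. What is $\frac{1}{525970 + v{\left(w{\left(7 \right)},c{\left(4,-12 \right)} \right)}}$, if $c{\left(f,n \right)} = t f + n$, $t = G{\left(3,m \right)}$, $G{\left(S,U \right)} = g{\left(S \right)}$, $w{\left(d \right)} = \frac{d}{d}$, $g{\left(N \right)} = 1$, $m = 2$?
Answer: $\frac{1}{526050} \approx 1.901 \cdot 10^{-6}$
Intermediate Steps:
$w{\left(d \right)} = 1$
$G{\left(S,U \right)} = 1$
$t = 1$
$c{\left(f,n \right)} = f + n$ ($c{\left(f,n \right)} = 1 f + n = f + n$)
$v{\left(J,j \right)} = - 10 J j$
$\frac{1}{525970 + v{\left(w{\left(7 \right)},c{\left(4,-12 \right)} \right)}} = \frac{1}{525970 - 10 \left(4 - 12\right)} = \frac{1}{525970 - 10 \left(-8\right)} = \frac{1}{525970 + 80} = \frac{1}{526050}$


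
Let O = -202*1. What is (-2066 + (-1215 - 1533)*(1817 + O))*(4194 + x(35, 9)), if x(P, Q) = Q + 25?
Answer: -18772683608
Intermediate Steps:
O = -202
x(P, Q) = 25 + Q
(-2066 + (-1215 - 1533)*(1817 + O))*(4194 + x(35, 9)) = (-2066 + (-1215 - 1533)*(1817 - 202))*(4194 + (25 + 9)) = (-2066 - 2748*1615)*(4194 + 34) = (-2066 - 4438020)*4228 = -4440086*4228 = -18772683608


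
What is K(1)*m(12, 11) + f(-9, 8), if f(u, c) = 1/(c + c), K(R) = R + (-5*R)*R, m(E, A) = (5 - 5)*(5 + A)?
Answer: 1/16 ≈ 0.062500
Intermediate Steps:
m(E, A) = 0 (m(E, A) = 0*(5 + A) = 0)
K(R) = R - 5*R²
f(u, c) = 1/(2*c)
K(1)*m(12, 11) + f(-9, 8) = (1*(1 - 5*1))*0 + (½)/8 = (1*(1 - 5))*0 + (½)*(⅛) = (1*(-4))*0 + 1/16 = -4*0 + 1/16 = 0 + 1/16 = 1/16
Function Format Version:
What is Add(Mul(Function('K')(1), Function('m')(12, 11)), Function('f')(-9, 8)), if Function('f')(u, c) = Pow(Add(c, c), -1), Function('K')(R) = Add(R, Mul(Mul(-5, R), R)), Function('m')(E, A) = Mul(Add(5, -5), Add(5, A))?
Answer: Rational(1, 16) ≈ 0.062500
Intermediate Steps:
Function('m')(E, A) = 0 (Function('m')(E, A) = Mul(0, Add(5, A)) = 0)
Function('K')(R) = Add(R, Mul(-5, Pow(R, 2)))
Function('f')(u, c) = Mul(Rational(1, 2), Pow(c, -1)) (Function('f')(u, c) = Pow(Mul(2, c), -1) = Mul(Rational(1, 2), Pow(c, -1)))
Add(Mul(Function('K')(1), Function('m')(12, 11)), Function('f')(-9, 8)) = Add(Mul(Mul(1, Add(1, Mul(-5, 1))), 0), Mul(Rational(1, 2), Pow(8, -1))) = Add(Mul(Mul(1, Add(1, -5)), 0), Mul(Rational(1, 2), Rational(1, 8))) = Add(Mul(Mul(1, -4), 0), Rational(1, 16)) = Add(Mul(-4, 0), Rational(1, 16)) = Add(0, Rational(1, 16)) = Rational(1, 16)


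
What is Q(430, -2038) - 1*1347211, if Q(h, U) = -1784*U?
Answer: 2288581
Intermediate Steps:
Q(430, -2038) - 1*1347211 = -1784*(-2038) - 1*1347211 = 3635792 - 1347211 = 2288581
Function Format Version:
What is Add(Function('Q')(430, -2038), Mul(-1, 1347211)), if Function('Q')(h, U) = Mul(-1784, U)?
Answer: 2288581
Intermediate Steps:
Add(Function('Q')(430, -2038), Mul(-1, 1347211)) = Add(Mul(-1784, -2038), Mul(-1, 1347211)) = Add(3635792, -1347211) = 2288581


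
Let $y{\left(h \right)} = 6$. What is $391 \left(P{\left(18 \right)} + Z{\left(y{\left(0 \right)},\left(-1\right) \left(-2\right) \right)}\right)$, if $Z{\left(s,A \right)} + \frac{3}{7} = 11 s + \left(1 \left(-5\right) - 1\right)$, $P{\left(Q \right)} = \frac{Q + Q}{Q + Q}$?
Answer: $\frac{165784}{7} \approx 23683.0$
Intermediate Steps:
$P{\left(Q \right)} = 1$ ($P{\left(Q \right)} = \frac{2 Q}{2 Q} = 2 Q \frac{1}{2 Q} = 1$)
$Z{\left(s,A \right)} = - \frac{45}{7} + 11 s$ ($Z{\left(s,A \right)} = - \frac{3}{7} + \left(11 s + \left(1 \left(-5\right) - 1\right)\right) = - \frac{3}{7} + \left(11 s - 6\right) = - \frac{3}{7} + \left(-6 + 11 s\right) = - \frac{45}{7} + 11 s$)
$391 \left(P{\left(18 \right)} + Z{\left(y{\left(0 \right)},\left(-1\right) \left(-2\right) \right)}\right) = 391 \left(1 + \left(- \frac{45}{7} + 11 \cdot 6\right)\right) = 391 \left(1 + \left(- \frac{45}{7} + 66\right)\right) = 391 \left(1 + \frac{417}{7}\right) = 391 \cdot \frac{424}{7} = \frac{165784}{7}$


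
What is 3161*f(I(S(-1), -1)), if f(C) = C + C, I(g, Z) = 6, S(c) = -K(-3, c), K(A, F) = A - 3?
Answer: 37932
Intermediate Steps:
K(A, F) = -3 + A
S(c) = 6 (S(c) = -(-3 - 3) = -1*(-6) = 6)
f(C) = 2*C
3161*f(I(S(-1), -1)) = 3161*(2*6) = 3161*12 = 37932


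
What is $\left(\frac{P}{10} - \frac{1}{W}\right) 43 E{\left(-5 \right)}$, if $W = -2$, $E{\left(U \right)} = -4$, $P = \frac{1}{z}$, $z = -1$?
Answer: $- \frac{344}{5} \approx -68.8$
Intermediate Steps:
$P = -1$ ($P = \frac{1}{-1} = -1$)
$\left(\frac{P}{10} - \frac{1}{W}\right) 43 E{\left(-5 \right)} = \left(- \frac{1}{10} - \frac{1}{-2}\right) 43 \left(-4\right) = \left(\left(-1\right) \frac{1}{10} - - \frac{1}{2}\right) 43 \left(-4\right) = \left(- \frac{1}{10} + \frac{1}{2}\right) 43 \left(-4\right) = \frac{2}{5} \cdot 43 \left(-4\right) = \frac{86}{5} \left(-4\right) = - \frac{344}{5}$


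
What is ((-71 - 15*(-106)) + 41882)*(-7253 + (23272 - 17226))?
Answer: -52385007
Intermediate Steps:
((-71 - 15*(-106)) + 41882)*(-7253 + (23272 - 17226)) = ((-71 + 1590) + 41882)*(-7253 + 6046) = (1519 + 41882)*(-1207) = 43401*(-1207) = -52385007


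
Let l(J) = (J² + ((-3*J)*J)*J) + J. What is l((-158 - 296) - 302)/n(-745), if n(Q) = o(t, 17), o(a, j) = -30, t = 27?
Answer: -216135738/5 ≈ -4.3227e+7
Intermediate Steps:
n(Q) = -30
l(J) = J + J² - 3*J³ (l(J) = (J² + (-3*J²)*J) + J = (J² - 3*J³) + J = J + J² - 3*J³)
l((-158 - 296) - 302)/n(-745) = (((-158 - 296) - 302)*(1 + ((-158 - 296) - 302) - 3*((-158 - 296) - 302)²))/(-30) = ((-454 - 302)*(1 + (-454 - 302) - 3*(-454 - 302)²))*(-1/30) = -756*(1 - 756 - 3*(-756)²)*(-1/30) = -756*(1 - 756 - 3*571536)*(-1/30) = -756*(1 - 756 - 1714608)*(-1/30) = -756*(-1715363)*(-1/30) = 1296814428*(-1/30) = -216135738/5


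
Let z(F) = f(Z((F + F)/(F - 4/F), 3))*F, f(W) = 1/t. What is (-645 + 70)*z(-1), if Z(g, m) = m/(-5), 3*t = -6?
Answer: -575/2 ≈ -287.50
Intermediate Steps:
t = -2 (t = (⅓)*(-6) = -2)
Z(g, m) = -m/5 (Z(g, m) = m*(-⅕) = -m/5)
f(W) = -½ (f(W) = 1/(-2) = -½)
z(F) = -F/2
(-645 + 70)*z(-1) = (-645 + 70)*(-½*(-1)) = -575*½ = -575/2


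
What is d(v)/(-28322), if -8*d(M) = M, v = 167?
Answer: 167/226576 ≈ 0.00073706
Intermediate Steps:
d(M) = -M/8
d(v)/(-28322) = -1/8*167/(-28322) = -167/8*(-1/28322) = 167/226576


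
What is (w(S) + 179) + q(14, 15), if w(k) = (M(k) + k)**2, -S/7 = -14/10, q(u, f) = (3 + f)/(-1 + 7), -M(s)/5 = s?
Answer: 42966/25 ≈ 1718.6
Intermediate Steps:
M(s) = -5*s
q(u, f) = 1/2 + f/6 (q(u, f) = (3 + f)/6 = (3 + f)*(1/6) = 1/2 + f/6)
S = 49/5 (S = -(-98)/10 = -7*(-7/5) = 49/5 ≈ 9.8000)
w(k) = 16*k**2 (w(k) = (-5*k + k)**2 = (-4*k)**2 = 16*k**2)
(w(S) + 179) + q(14, 15) = (16*(49/5)**2 + 179) + (1/2 + (1/6)*15) = (16*(2401/25) + 179) + (1/2 + 5/2) = (38416/25 + 179) + 3 = 42891/25 + 3 = 42966/25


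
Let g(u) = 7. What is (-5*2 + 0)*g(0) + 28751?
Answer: 28681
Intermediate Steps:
(-5*2 + 0)*g(0) + 28751 = (-5*2 + 0)*7 + 28751 = (-10 + 0)*7 + 28751 = -10*7 + 28751 = -70 + 28751 = 28681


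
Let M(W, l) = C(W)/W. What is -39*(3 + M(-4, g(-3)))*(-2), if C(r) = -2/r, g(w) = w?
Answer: 897/4 ≈ 224.25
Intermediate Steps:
M(W, l) = -2/W² (M(W, l) = (-2/W)/W = -2/W²)
-39*(3 + M(-4, g(-3)))*(-2) = -39*(3 - 2/(-4)²)*(-2) = -39*(3 - 2*1/16)*(-2) = -39*(3 - ⅛)*(-2) = -897*(-2)/8 = -39*(-23/4) = 897/4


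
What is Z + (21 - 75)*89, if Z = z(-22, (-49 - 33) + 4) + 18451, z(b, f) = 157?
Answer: 13802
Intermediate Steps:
Z = 18608 (Z = 157 + 18451 = 18608)
Z + (21 - 75)*89 = 18608 + (21 - 75)*89 = 18608 - 54*89 = 18608 - 4806 = 13802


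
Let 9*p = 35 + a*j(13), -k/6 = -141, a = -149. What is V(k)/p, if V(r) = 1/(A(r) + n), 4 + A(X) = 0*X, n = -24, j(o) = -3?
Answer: -9/13496 ≈ -0.00066686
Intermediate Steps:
k = 846 (k = -6*(-141) = 846)
p = 482/9 (p = (35 - 149*(-3))/9 = (35 + 447)/9 = (⅑)*482 = 482/9 ≈ 53.556)
A(X) = -4 (A(X) = -4 + 0*X = -4 + 0 = -4)
V(r) = -1/28 (V(r) = 1/(-4 - 24) = 1/(-28) = -1/28)
V(k)/p = -1/(28*482/9) = -1/28*9/482 = -9/13496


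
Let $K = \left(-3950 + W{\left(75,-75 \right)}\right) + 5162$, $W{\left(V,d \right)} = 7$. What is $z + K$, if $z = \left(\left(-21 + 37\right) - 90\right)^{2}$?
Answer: $6695$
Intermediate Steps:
$K = 1219$ ($K = \left(-3950 + 7\right) + 5162 = -3943 + 5162 = 1219$)
$z = 5476$ ($z = \left(16 - 90\right)^{2} = \left(-74\right)^{2} = 5476$)
$z + K = 5476 + 1219 = 6695$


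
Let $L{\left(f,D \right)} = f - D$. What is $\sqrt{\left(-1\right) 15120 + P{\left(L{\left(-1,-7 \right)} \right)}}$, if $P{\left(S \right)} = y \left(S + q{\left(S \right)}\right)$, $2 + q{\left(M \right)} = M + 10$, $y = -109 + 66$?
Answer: $2 i \sqrt{3995} \approx 126.41 i$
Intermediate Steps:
$y = -43$
$q{\left(M \right)} = 8 + M$ ($q{\left(M \right)} = -2 + \left(M + 10\right) = -2 + \left(10 + M\right) = 8 + M$)
$P{\left(S \right)} = -344 - 86 S$ ($P{\left(S \right)} = - 43 \left(S + \left(8 + S\right)\right) = - 43 \left(8 + 2 S\right) = -344 - 86 S$)
$\sqrt{\left(-1\right) 15120 + P{\left(L{\left(-1,-7 \right)} \right)}} = \sqrt{\left(-1\right) 15120 - \left(344 + 86 \left(-1 - -7\right)\right)} = \sqrt{-15120 - \left(344 + 86 \left(-1 + 7\right)\right)} = \sqrt{-15120 - 860} = \sqrt{-15980} = 2 i \sqrt{3995}$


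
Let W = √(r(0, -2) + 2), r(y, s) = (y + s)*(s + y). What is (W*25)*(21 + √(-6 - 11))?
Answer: 25*√6*(21 + I*√17) ≈ 1286.0 + 252.49*I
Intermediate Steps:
r(y, s) = (s + y)² (r(y, s) = (s + y)*(s + y) = (s + y)²)
W = √6 (W = √((-2 + 0)² + 2) = √((-2)² + 2) = √(4 + 2) = √6 ≈ 2.4495)
(W*25)*(21 + √(-6 - 11)) = (√6*25)*(21 + √(-6 - 11)) = (25*√6)*(21 + √(-17)) = (25*√6)*(21 + I*√17) = 25*√6*(21 + I*√17)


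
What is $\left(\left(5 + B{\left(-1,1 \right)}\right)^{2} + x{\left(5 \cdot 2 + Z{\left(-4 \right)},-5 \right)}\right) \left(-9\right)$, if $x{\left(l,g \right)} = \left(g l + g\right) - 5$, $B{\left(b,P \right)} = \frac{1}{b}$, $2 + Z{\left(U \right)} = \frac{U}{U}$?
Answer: $351$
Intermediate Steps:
$Z{\left(U \right)} = -1$ ($Z{\left(U \right)} = -2 + \frac{U}{U} = -2 + 1 = -1$)
$x{\left(l,g \right)} = -5 + g + g l$ ($x{\left(l,g \right)} = \left(g + g l\right) - 5 = -5 + g + g l$)
$\left(\left(5 + B{\left(-1,1 \right)}\right)^{2} + x{\left(5 \cdot 2 + Z{\left(-4 \right)},-5 \right)}\right) \left(-9\right) = \left(\left(5 + \frac{1}{-1}\right)^{2} - \left(10 + 5 \left(5 \cdot 2 - 1\right)\right)\right) \left(-9\right) = \left(\left(5 - 1\right)^{2} - \left(10 + 5 \left(10 - 1\right)\right)\right) \left(-9\right) = \left(4^{2} - 55\right) \left(-9\right) = \left(16 - 55\right) \left(-9\right) = \left(-39\right) \left(-9\right) = 351$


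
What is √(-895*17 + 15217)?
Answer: √2 ≈ 1.4142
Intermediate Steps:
√(-895*17 + 15217) = √(-15215 + 15217) = √2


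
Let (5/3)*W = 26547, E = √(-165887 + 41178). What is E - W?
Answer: -79641/5 + I*√124709 ≈ -15928.0 + 353.14*I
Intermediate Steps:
E = I*√124709 (E = √(-124709) = I*√124709 ≈ 353.14*I)
W = 79641/5 (W = (⅗)*26547 = 79641/5 ≈ 15928.)
E - W = I*√124709 - 1*79641/5 = I*√124709 - 79641/5 = -79641/5 + I*√124709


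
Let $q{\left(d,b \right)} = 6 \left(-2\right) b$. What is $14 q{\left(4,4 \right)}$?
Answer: $-672$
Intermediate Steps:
$q{\left(d,b \right)} = - 12 b$
$14 q{\left(4,4 \right)} = 14 \left(\left(-12\right) 4\right) = 14 \left(-48\right) = -672$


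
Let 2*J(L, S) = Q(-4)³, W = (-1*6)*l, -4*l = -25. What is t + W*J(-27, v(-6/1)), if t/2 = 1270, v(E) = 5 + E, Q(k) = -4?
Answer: 3740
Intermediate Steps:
l = 25/4 (l = -¼*(-25) = 25/4 ≈ 6.2500)
W = -75/2 (W = -1*6*(25/4) = -6*25/4 = -75/2 ≈ -37.500)
t = 2540 (t = 2*1270 = 2540)
J(L, S) = -32 (J(L, S) = (½)*(-4)³ = (½)*(-64) = -32)
t + W*J(-27, v(-6/1)) = 2540 - 75/2*(-32) = 2540 + 1200 = 3740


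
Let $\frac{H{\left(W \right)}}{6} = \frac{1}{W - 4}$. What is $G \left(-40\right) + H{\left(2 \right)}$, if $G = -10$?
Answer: $397$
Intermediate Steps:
$H{\left(W \right)} = \frac{6}{-4 + W}$ ($H{\left(W \right)} = \frac{6}{W - 4} = \frac{6}{-4 + W}$)
$G \left(-40\right) + H{\left(2 \right)} = \left(-10\right) \left(-40\right) + \frac{6}{-4 + 2} = 400 + \frac{6}{-2} = 400 + 6 \left(- \frac{1}{2}\right) = 400 - 3 = 397$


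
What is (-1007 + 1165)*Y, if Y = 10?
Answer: 1580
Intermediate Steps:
(-1007 + 1165)*Y = (-1007 + 1165)*10 = 158*10 = 1580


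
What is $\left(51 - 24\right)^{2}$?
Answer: $729$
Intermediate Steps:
$\left(51 - 24\right)^{2} = 27^{2} = 729$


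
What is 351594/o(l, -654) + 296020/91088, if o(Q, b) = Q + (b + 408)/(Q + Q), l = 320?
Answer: 2569648551145/2329051844 ≈ 1103.3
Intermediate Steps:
o(Q, b) = Q + (408 + b)/(2*Q) (o(Q, b) = Q + (408 + b)/((2*Q)) = Q + (408 + b)*(1/(2*Q)) = Q + (408 + b)/(2*Q))
351594/o(l, -654) + 296020/91088 = 351594/(((204 + 320² + (½)*(-654))/320)) + 296020/91088 = 351594/(((204 + 102400 - 327)/320)) + 296020*(1/91088) = 351594/(((1/320)*102277)) + 74005/22772 = 351594/(102277/320) + 74005/22772 = 351594*(320/102277) + 74005/22772 = 112510080/102277 + 74005/22772 = 2569648551145/2329051844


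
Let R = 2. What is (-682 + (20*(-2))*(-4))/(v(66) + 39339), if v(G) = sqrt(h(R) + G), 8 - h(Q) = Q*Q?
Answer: -20534958/1547556851 + 522*sqrt(70)/1547556851 ≈ -0.013266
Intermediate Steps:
h(Q) = 8 - Q**2 (h(Q) = 8 - Q*Q = 8 - Q**2)
v(G) = sqrt(4 + G) (v(G) = sqrt((8 - 1*2**2) + G) = sqrt((8 - 1*4) + G) = sqrt((8 - 4) + G) = sqrt(4 + G))
(-682 + (20*(-2))*(-4))/(v(66) + 39339) = (-682 + (20*(-2))*(-4))/(sqrt(4 + 66) + 39339) = (-682 - 40*(-4))/(sqrt(70) + 39339) = (-682 + 160)/(39339 + sqrt(70)) = -522/(39339 + sqrt(70))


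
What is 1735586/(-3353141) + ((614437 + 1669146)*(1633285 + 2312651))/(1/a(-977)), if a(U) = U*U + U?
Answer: 28811312011232789699540830/3353141 ≈ 8.5923e+18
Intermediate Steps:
a(U) = U + U**2 (a(U) = U**2 + U = U + U**2)
1735586/(-3353141) + ((614437 + 1669146)*(1633285 + 2312651))/(1/a(-977)) = 1735586/(-3353141) + ((614437 + 1669146)*(1633285 + 2312651))/(1/(-977*(1 - 977))) = 1735586*(-1/3353141) + (2283583*3945936)/(1/(-977*(-976))) = -1735586/3353141 + 9010872368688/(1/953552) = -1735586/3353141 + 9010872368688*953552 = -1735586/3353141 + 8592335368907179776 = 28811312011232789699540830/3353141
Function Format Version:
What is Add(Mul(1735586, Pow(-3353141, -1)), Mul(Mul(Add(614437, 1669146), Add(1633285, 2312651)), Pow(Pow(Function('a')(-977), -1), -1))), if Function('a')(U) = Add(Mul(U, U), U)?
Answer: Rational(28811312011232789699540830, 3353141) ≈ 8.5923e+18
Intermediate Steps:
Function('a')(U) = Add(U, Pow(U, 2)) (Function('a')(U) = Add(Pow(U, 2), U) = Add(U, Pow(U, 2)))
Add(Mul(1735586, Pow(-3353141, -1)), Mul(Mul(Add(614437, 1669146), Add(1633285, 2312651)), Pow(Pow(Function('a')(-977), -1), -1))) = Add(Mul(1735586, Pow(-3353141, -1)), Mul(Mul(Add(614437, 1669146), Add(1633285, 2312651)), Pow(Pow(Mul(-977, Add(1, -977)), -1), -1))) = Add(Mul(1735586, Rational(-1, 3353141)), Mul(Mul(2283583, 3945936), Pow(Pow(Mul(-977, -976), -1), -1))) = Add(Rational(-1735586, 3353141), Mul(9010872368688, Pow(Pow(953552, -1), -1))) = Add(Rational(-1735586, 3353141), Mul(9010872368688, Pow(Rational(1, 953552), -1))) = Add(Rational(-1735586, 3353141), Mul(9010872368688, 953552)) = Add(Rational(-1735586, 3353141), 8592335368907179776) = Rational(28811312011232789699540830, 3353141)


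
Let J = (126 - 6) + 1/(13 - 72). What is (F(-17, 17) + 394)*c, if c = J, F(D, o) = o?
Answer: 2909469/59 ≈ 49313.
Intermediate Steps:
J = 7079/59 (J = 120 + 1/(-59) = 120 - 1/59 = 7079/59 ≈ 119.98)
c = 7079/59 ≈ 119.98
(F(-17, 17) + 394)*c = (17 + 394)*(7079/59) = 411*(7079/59) = 2909469/59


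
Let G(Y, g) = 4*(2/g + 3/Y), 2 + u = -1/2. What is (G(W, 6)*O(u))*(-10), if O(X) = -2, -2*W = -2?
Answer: 800/3 ≈ 266.67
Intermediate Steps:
W = 1 (W = -1/2*(-2) = 1)
u = -5/2 (u = -2 - 1/2 = -5/2 ≈ -2.5000)
G(Y, g) = 8/g + 12/Y
(G(W, 6)*O(u))*(-10) = ((8/6 + 12/1)*(-2))*(-10) = ((8*(1/6) + 12*1)*(-2))*(-10) = ((4/3 + 12)*(-2))*(-10) = ((40/3)*(-2))*(-10) = -80/3*(-10) = 800/3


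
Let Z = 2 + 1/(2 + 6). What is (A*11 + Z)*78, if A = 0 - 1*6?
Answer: -19929/4 ≈ -4982.3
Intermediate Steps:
A = -6 (A = 0 - 6 = -6)
Z = 17/8 (Z = 2 + 1/8 = 2 + ⅛ = 17/8 ≈ 2.1250)
(A*11 + Z)*78 = (-6*11 + 17/8)*78 = (-66 + 17/8)*78 = -511/8*78 = -19929/4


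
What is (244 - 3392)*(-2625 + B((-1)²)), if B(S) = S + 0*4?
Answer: 8260352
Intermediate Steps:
B(S) = S (B(S) = S + 0 = S)
(244 - 3392)*(-2625 + B((-1)²)) = (244 - 3392)*(-2625 + (-1)²) = -3148*(-2625 + 1) = -3148*(-2624) = 8260352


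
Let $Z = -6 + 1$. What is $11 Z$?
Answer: $-55$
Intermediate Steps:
$Z = -5$
$11 Z = 11 \left(-5\right) = -55$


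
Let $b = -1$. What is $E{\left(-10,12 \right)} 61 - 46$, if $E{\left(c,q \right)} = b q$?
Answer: $-778$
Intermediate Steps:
$E{\left(c,q \right)} = - q$
$E{\left(-10,12 \right)} 61 - 46 = \left(-1\right) 12 \cdot 61 - 46 = \left(-12\right) 61 - 46 = -732 - 46 = -778$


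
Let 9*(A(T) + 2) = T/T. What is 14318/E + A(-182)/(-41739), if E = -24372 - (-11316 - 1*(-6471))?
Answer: -1792746353/2445112359 ≈ -0.73320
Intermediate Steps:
A(T) = -17/9 (A(T) = -2 + (T/T)/9 = -2 + (⅑)*1 = -2 + ⅑ = -17/9)
E = -19527 (E = -24372 - (-11316 + 6471) = -24372 - 1*(-4845) = -24372 + 4845 = -19527)
14318/E + A(-182)/(-41739) = 14318/(-19527) - 17/9/(-41739) = 14318*(-1/19527) - 17/9*(-1/41739) = -14318/19527 + 17/375651 = -1792746353/2445112359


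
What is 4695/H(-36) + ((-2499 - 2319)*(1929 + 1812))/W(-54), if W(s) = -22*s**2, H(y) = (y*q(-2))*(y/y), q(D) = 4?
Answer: 321869/1296 ≈ 248.36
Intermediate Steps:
H(y) = 4*y (H(y) = (y*4)*(y/y) = (4*y)*1 = 4*y)
4695/H(-36) + ((-2499 - 2319)*(1929 + 1812))/W(-54) = 4695/((4*(-36))) + ((-2499 - 2319)*(1929 + 1812))/((-22*(-54)**2)) = 4695/(-144) + (-4818*3741)/((-22*2916)) = 4695*(-1/144) - 18024138/(-64152) = -1565/48 - 18024138*(-1/64152) = -1565/48 + 91031/324 = 321869/1296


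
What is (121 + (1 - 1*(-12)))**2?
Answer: 17956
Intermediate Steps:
(121 + (1 - 1*(-12)))**2 = (121 + (1 + 12))**2 = (121 + 13)**2 = 134**2 = 17956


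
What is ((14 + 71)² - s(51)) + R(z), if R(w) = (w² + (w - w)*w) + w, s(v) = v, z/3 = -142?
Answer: 188224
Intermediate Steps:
z = -426 (z = 3*(-142) = -426)
R(w) = w + w² (R(w) = (w² + 0*w) + w = (w² + 0) + w = w² + w = w + w²)
((14 + 71)² - s(51)) + R(z) = ((14 + 71)² - 1*51) - 426*(1 - 426) = (85² - 51) - 426*(-425) = (7225 - 51) + 181050 = 7174 + 181050 = 188224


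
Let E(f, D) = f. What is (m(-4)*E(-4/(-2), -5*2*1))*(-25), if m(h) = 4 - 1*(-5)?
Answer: -450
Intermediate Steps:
m(h) = 9 (m(h) = 4 + 5 = 9)
(m(-4)*E(-4/(-2), -5*2*1))*(-25) = (9*(-4/(-2)))*(-25) = (9*(-4*(-1/2)))*(-25) = (9*2)*(-25) = 18*(-25) = -450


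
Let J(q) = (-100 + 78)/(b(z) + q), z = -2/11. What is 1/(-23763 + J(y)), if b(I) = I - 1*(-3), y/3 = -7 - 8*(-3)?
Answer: -296/7033969 ≈ -4.2082e-5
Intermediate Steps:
z = -2/11 (z = -2*1/11 = -2/11 ≈ -0.18182)
y = 51 (y = 3*(-7 - 8*(-3)) = 3*(-7 + 24) = 3*17 = 51)
b(I) = 3 + I (b(I) = I + 3 = 3 + I)
J(q) = -22/(31/11 + q) (J(q) = (-100 + 78)/((3 - 2/11) + q) = -22/(31/11 + q))
1/(-23763 + J(y)) = 1/(-23763 - 242/(31 + 11*51)) = 1/(-23763 - 242/(31 + 561)) = 1/(-23763 - 242/592) = 1/(-23763 - 242*1/592) = 1/(-23763 - 121/296) = 1/(-7033969/296) = -296/7033969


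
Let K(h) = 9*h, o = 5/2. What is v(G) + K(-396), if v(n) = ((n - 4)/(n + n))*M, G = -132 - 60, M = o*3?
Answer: -227851/64 ≈ -3560.2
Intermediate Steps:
o = 5/2 (o = 5*(½) = 5/2 ≈ 2.5000)
M = 15/2 (M = (5/2)*3 = 15/2 ≈ 7.5000)
G = -192
v(n) = 15*(-4 + n)/(4*n) (v(n) = ((n - 4)/(n + n))*(15/2) = ((-4 + n)/((2*n)))*(15/2) = ((-4 + n)*(1/(2*n)))*(15/2) = ((-4 + n)/(2*n))*(15/2) = 15*(-4 + n)/(4*n))
v(G) + K(-396) = (15/4 - 15/(-192)) + 9*(-396) = (15/4 - 15*(-1/192)) - 3564 = (15/4 + 5/64) - 3564 = 245/64 - 3564 = -227851/64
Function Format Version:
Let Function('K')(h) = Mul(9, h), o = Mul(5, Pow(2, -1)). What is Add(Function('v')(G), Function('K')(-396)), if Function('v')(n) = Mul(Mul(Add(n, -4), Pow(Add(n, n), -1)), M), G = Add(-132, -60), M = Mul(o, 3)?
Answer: Rational(-227851, 64) ≈ -3560.2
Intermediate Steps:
o = Rational(5, 2) (o = Mul(5, Rational(1, 2)) = Rational(5, 2) ≈ 2.5000)
M = Rational(15, 2) (M = Mul(Rational(5, 2), 3) = Rational(15, 2) ≈ 7.5000)
G = -192
Function('v')(n) = Mul(Rational(15, 4), Pow(n, -1), Add(-4, n)) (Function('v')(n) = Mul(Mul(Add(n, -4), Pow(Add(n, n), -1)), Rational(15, 2)) = Mul(Mul(Add(-4, n), Pow(Mul(2, n), -1)), Rational(15, 2)) = Mul(Mul(Add(-4, n), Mul(Rational(1, 2), Pow(n, -1))), Rational(15, 2)) = Mul(Mul(Rational(1, 2), Pow(n, -1), Add(-4, n)), Rational(15, 2)) = Mul(Rational(15, 4), Pow(n, -1), Add(-4, n)))
Add(Function('v')(G), Function('K')(-396)) = Add(Add(Rational(15, 4), Mul(-15, Pow(-192, -1))), Mul(9, -396)) = Add(Add(Rational(15, 4), Mul(-15, Rational(-1, 192))), -3564) = Add(Add(Rational(15, 4), Rational(5, 64)), -3564) = Add(Rational(245, 64), -3564) = Rational(-227851, 64)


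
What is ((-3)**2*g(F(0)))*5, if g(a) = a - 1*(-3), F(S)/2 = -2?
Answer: -45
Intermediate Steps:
F(S) = -4 (F(S) = 2*(-2) = -4)
g(a) = 3 + a (g(a) = a + 3 = 3 + a)
((-3)**2*g(F(0)))*5 = ((-3)**2*(3 - 4))*5 = (9*(-1))*5 = -9*5 = -45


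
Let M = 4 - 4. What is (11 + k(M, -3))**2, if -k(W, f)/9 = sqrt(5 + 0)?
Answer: 526 - 198*sqrt(5) ≈ 83.259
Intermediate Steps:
M = 0
k(W, f) = -9*sqrt(5) (k(W, f) = -9*sqrt(5 + 0) = -9*sqrt(5))
(11 + k(M, -3))**2 = (11 - 9*sqrt(5))**2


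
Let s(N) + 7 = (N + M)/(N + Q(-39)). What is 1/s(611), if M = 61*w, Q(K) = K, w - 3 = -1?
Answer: -572/3271 ≈ -0.17487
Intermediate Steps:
w = 2 (w = 3 - 1 = 2)
M = 122 (M = 61*2 = 122)
s(N) = -7 + (122 + N)/(-39 + N) (s(N) = -7 + (N + 122)/(N - 39) = -7 + (122 + N)/(-39 + N))
1/s(611) = 1/((395 - 6*611)/(-39 + 611)) = 1/((395 - 3666)/572) = 1/((1/572)*(-3271)) = 1/(-3271/572) = -572/3271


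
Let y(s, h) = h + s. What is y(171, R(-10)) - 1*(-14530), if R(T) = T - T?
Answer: 14701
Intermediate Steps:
R(T) = 0
y(171, R(-10)) - 1*(-14530) = (0 + 171) - 1*(-14530) = 171 + 14530 = 14701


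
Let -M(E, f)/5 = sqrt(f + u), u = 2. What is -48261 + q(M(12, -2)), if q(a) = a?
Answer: -48261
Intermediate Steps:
M(E, f) = -5*sqrt(2 + f) (M(E, f) = -5*sqrt(f + 2) = -5*sqrt(2 + f))
-48261 + q(M(12, -2)) = -48261 - 5*sqrt(2 - 2) = -48261 - 5*sqrt(0) = -48261 - 5*0 = -48261 + 0 = -48261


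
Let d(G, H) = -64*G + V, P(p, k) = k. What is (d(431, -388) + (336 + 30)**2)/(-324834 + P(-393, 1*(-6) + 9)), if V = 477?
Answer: -106849/324831 ≈ -0.32894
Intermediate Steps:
d(G, H) = 477 - 64*G (d(G, H) = -64*G + 477 = 477 - 64*G)
(d(431, -388) + (336 + 30)**2)/(-324834 + P(-393, 1*(-6) + 9)) = ((477 - 64*431) + (336 + 30)**2)/(-324834 + (1*(-6) + 9)) = ((477 - 27584) + 366**2)/(-324834 + (-6 + 9)) = (-27107 + 133956)/(-324834 + 3) = 106849/(-324831) = 106849*(-1/324831) = -106849/324831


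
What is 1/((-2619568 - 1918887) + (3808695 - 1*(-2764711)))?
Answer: 1/2034951 ≈ 4.9141e-7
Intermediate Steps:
1/((-2619568 - 1918887) + (3808695 - 1*(-2764711))) = 1/(-4538455 + (3808695 + 2764711)) = 1/(-4538455 + 6573406) = 1/2034951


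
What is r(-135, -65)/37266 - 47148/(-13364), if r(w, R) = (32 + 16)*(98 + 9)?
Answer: 76068953/20750951 ≈ 3.6658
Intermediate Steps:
r(w, R) = 5136 (r(w, R) = 48*107 = 5136)
r(-135, -65)/37266 - 47148/(-13364) = 5136/37266 - 47148/(-13364) = 5136*(1/37266) - 47148*(-1/13364) = 856/6211 + 11787/3341 = 76068953/20750951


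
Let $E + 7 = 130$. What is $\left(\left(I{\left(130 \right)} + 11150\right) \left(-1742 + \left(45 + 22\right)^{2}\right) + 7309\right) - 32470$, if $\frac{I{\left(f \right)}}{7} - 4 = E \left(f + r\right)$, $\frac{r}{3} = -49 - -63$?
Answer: $437489529$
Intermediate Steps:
$E = 123$ ($E = -7 + 130 = 123$)
$r = 42$ ($r = 3 \left(-49 - -63\right) = 3 \left(-49 + 63\right) = 3 \cdot 14 = 42$)
$I{\left(f \right)} = 36190 + 861 f$ ($I{\left(f \right)} = 28 + 7 \cdot 123 \left(f + 42\right) = 28 + 7 \cdot 123 \left(42 + f\right) = 28 + 7 \left(5166 + 123 f\right) = 28 + \left(36162 + 861 f\right) = 36190 + 861 f$)
$\left(\left(I{\left(130 \right)} + 11150\right) \left(-1742 + \left(45 + 22\right)^{2}\right) + 7309\right) - 32470 = \left(\left(\left(36190 + 861 \cdot 130\right) + 11150\right) \left(-1742 + \left(45 + 22\right)^{2}\right) + 7309\right) - 32470 = \left(\left(\left(36190 + 111930\right) + 11150\right) \left(-1742 + 67^{2}\right) + 7309\right) - 32470 = \left(\left(148120 + 11150\right) \left(-1742 + 4489\right) + 7309\right) - 32470 = \left(159270 \cdot 2747 + 7309\right) - 32470 = \left(437514690 + 7309\right) - 32470 = 437521999 - 32470 = 437489529$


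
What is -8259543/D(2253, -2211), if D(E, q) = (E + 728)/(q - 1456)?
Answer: 30287744181/2981 ≈ 1.0160e+7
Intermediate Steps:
D(E, q) = (728 + E)/(-1456 + q)
-8259543/D(2253, -2211) = -8259543*(-1456 - 2211)/(728 + 2253) = -8259543/(2981/(-3667)) = -8259543/((-1/3667*2981)) = -8259543/(-2981/3667) = -8259543*(-3667/2981) = 30287744181/2981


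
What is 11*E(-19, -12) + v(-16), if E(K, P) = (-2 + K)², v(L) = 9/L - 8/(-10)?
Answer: 388099/80 ≈ 4851.2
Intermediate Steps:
v(L) = ⅘ + 9/L (v(L) = 9/L - 8*(-⅒) = 9/L + ⅘ = ⅘ + 9/L)
11*E(-19, -12) + v(-16) = 11*(-2 - 19)² + (⅘ + 9/(-16)) = 11*(-21)² + (⅘ + 9*(-1/16)) = 11*441 + (⅘ - 9/16) = 4851 + 19/80 = 388099/80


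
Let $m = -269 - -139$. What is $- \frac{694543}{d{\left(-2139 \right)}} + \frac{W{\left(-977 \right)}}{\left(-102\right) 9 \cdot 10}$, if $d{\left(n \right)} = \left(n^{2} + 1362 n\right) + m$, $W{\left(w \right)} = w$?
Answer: $- \frac{4752254819}{15255994140} \approx -0.3115$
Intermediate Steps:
$m = -130$ ($m = -269 + 139 = -130$)
$d{\left(n \right)} = -130 + n^{2} + 1362 n$ ($d{\left(n \right)} = \left(n^{2} + 1362 n\right) - 130 = -130 + n^{2} + 1362 n$)
$- \frac{694543}{d{\left(-2139 \right)}} + \frac{W{\left(-977 \right)}}{\left(-102\right) 9 \cdot 10} = - \frac{694543}{-130 + \left(-2139\right)^{2} + 1362 \left(-2139\right)} - \frac{977}{\left(-102\right) 9 \cdot 10} = - \frac{694543}{-130 + 4575321 - 2913318} - \frac{977}{\left(-918\right) 10} = - \frac{694543}{1661873} - \frac{977}{-9180} = \left(-694543\right) \frac{1}{1661873} - - \frac{977}{9180} = - \frac{694543}{1661873} + \frac{977}{9180} = - \frac{4752254819}{15255994140}$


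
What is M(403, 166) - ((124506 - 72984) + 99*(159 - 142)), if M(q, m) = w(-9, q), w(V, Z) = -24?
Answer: -53229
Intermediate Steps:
M(q, m) = -24
M(403, 166) - ((124506 - 72984) + 99*(159 - 142)) = -24 - ((124506 - 72984) + 99*(159 - 142)) = -24 - (51522 + 99*17) = -24 - (51522 + 1683) = -24 - 1*53205 = -24 - 53205 = -53229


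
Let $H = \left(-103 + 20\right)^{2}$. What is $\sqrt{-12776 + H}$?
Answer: $29 i \sqrt{7} \approx 76.727 i$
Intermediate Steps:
$H = 6889$ ($H = \left(-83\right)^{2} = 6889$)
$\sqrt{-12776 + H} = \sqrt{-12776 + 6889} = \sqrt{-5887} = 29 i \sqrt{7}$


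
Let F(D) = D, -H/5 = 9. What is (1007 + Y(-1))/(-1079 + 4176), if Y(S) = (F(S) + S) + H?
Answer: 960/3097 ≈ 0.30998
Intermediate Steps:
H = -45 (H = -5*9 = -45)
Y(S) = -45 + 2*S (Y(S) = (S + S) - 45 = 2*S - 45 = -45 + 2*S)
(1007 + Y(-1))/(-1079 + 4176) = (1007 + (-45 + 2*(-1)))/(-1079 + 4176) = (1007 + (-45 - 2))/3097 = (1007 - 47)*(1/3097) = 960*(1/3097) = 960/3097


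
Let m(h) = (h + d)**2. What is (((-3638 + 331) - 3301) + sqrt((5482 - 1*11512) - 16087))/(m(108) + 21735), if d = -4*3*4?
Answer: -6608/25335 + I*sqrt(22117)/25335 ≈ -0.26083 + 0.0058701*I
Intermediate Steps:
d = -48 (d = -12*4 = -48)
m(h) = (-48 + h)**2 (m(h) = (h - 48)**2 = (-48 + h)**2)
(((-3638 + 331) - 3301) + sqrt((5482 - 1*11512) - 16087))/(m(108) + 21735) = (((-3638 + 331) - 3301) + sqrt((5482 - 1*11512) - 16087))/((-48 + 108)**2 + 21735) = ((-3307 - 3301) + sqrt((5482 - 11512) - 16087))/(60**2 + 21735) = (-6608 + sqrt(-6030 - 16087))/(3600 + 21735) = (-6608 + sqrt(-22117))/25335 = (-6608 + I*sqrt(22117))*(1/25335) = -6608/25335 + I*sqrt(22117)/25335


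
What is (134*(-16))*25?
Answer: -53600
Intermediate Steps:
(134*(-16))*25 = -2144*25 = -53600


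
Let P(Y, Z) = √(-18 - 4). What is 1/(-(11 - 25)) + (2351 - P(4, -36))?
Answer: 32915/14 - I*√22 ≈ 2351.1 - 4.6904*I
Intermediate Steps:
P(Y, Z) = I*√22 (P(Y, Z) = √(-22) = I*√22)
1/(-(11 - 25)) + (2351 - P(4, -36)) = 1/(-(11 - 25)) + (2351 - I*√22) = 1/(-1*(-14)) + (2351 - I*√22) = 1/14 + (2351 - I*√22) = 32915/14 - I*√22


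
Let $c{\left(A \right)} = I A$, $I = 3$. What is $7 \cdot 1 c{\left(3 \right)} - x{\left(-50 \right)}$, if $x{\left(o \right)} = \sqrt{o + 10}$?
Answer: $63 - 2 i \sqrt{10} \approx 63.0 - 6.3246 i$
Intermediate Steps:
$c{\left(A \right)} = 3 A$
$x{\left(o \right)} = \sqrt{10 + o}$
$7 \cdot 1 c{\left(3 \right)} - x{\left(-50 \right)} = 7 \cdot 1 \cdot 3 \cdot 3 - \sqrt{10 - 50} = 7 \cdot 9 - \sqrt{-40} = 63 - 2 i \sqrt{10}$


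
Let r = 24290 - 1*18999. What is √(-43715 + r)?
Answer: 2*I*√9606 ≈ 196.02*I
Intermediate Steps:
r = 5291 (r = 24290 - 18999 = 5291)
√(-43715 + r) = √(-43715 + 5291) = √(-38424) = 2*I*√9606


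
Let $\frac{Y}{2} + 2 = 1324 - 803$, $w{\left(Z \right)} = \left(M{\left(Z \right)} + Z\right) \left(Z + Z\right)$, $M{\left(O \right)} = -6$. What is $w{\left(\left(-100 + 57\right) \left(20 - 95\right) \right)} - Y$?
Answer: $20761512$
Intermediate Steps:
$w{\left(Z \right)} = 2 Z \left(-6 + Z\right)$ ($w{\left(Z \right)} = \left(-6 + Z\right) \left(Z + Z\right) = \left(-6 + Z\right) 2 Z = 2 Z \left(-6 + Z\right)$)
$Y = 1038$ ($Y = -4 + 2 \left(1324 - 803\right) = -4 + 2 \cdot 521 = -4 + 1042 = 1038$)
$w{\left(\left(-100 + 57\right) \left(20 - 95\right) \right)} - Y = 2 \left(-100 + 57\right) \left(20 - 95\right) \left(-6 + \left(-100 + 57\right) \left(20 - 95\right)\right) - 1038 = 2 \left(\left(-43\right) \left(-75\right)\right) \left(-6 - -3225\right) - 1038 = 2 \cdot 3225 \left(-6 + 3225\right) - 1038 = 2 \cdot 3225 \cdot 3219 - 1038 = 20762550 - 1038 = 20761512$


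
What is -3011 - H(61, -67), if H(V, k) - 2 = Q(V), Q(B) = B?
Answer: -3074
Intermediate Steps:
H(V, k) = 2 + V
-3011 - H(61, -67) = -3011 - (2 + 61) = -3011 - 1*63 = -3011 - 63 = -3074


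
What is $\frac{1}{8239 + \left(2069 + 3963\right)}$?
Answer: $\frac{1}{14271} \approx 7.0072 \cdot 10^{-5}$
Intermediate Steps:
$\frac{1}{8239 + \left(2069 + 3963\right)} = \frac{1}{8239 + 6032} = \frac{1}{14271}$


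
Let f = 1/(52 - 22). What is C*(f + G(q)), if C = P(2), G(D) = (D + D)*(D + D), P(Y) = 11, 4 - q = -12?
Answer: 337931/30 ≈ 11264.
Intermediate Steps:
q = 16 (q = 4 - 1*(-12) = 4 + 12 = 16)
G(D) = 4*D² (G(D) = (2*D)*(2*D) = 4*D²)
C = 11
f = 1/30 ≈ 0.033333
C*(f + G(q)) = 11*(1/30 + 4*16²) = 11*(1/30 + 4*256) = 11*(1/30 + 1024) = 11*(30721/30) = 337931/30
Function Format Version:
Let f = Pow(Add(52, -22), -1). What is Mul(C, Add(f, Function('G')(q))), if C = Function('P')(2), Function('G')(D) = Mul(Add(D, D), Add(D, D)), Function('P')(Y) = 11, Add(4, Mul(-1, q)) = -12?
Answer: Rational(337931, 30) ≈ 11264.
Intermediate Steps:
q = 16 (q = Add(4, Mul(-1, -12)) = Add(4, 12) = 16)
Function('G')(D) = Mul(4, Pow(D, 2)) (Function('G')(D) = Mul(Mul(2, D), Mul(2, D)) = Mul(4, Pow(D, 2)))
C = 11
f = Rational(1, 30) (f = Pow(30, -1) = Rational(1, 30) ≈ 0.033333)
Mul(C, Add(f, Function('G')(q))) = Mul(11, Add(Rational(1, 30), Mul(4, Pow(16, 2)))) = Mul(11, Add(Rational(1, 30), Mul(4, 256))) = Mul(11, Add(Rational(1, 30), 1024)) = Mul(11, Rational(30721, 30)) = Rational(337931, 30)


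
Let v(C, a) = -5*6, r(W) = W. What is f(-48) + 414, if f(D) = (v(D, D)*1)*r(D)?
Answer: 1854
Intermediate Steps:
v(C, a) = -30
f(D) = -30*D (f(D) = (-30*1)*D = -30*D)
f(-48) + 414 = -30*(-48) + 414 = 1440 + 414 = 1854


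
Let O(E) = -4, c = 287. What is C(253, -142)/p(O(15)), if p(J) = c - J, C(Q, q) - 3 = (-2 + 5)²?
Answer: 4/97 ≈ 0.041237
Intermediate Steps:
C(Q, q) = 12 (C(Q, q) = 3 + (-2 + 5)² = 3 + 3² = 3 + 9 = 12)
p(J) = 287 - J
C(253, -142)/p(O(15)) = 12/(287 - 1*(-4)) = 12/(287 + 4) = 12/291 = 12*(1/291) = 4/97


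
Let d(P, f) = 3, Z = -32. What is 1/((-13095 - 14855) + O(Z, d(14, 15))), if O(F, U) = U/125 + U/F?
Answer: -4000/111800279 ≈ -3.5778e-5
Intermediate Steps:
O(F, U) = U/125 + U/F (O(F, U) = U*(1/125) + U/F = U/125 + U/F)
1/((-13095 - 14855) + O(Z, d(14, 15))) = 1/((-13095 - 14855) + ((1/125)*3 + 3/(-32))) = 1/(-27950 + (3/125 + 3*(-1/32))) = 1/(-27950 + (3/125 - 3/32)) = 1/(-27950 - 279/4000) = 1/(-111800279/4000) = -4000/111800279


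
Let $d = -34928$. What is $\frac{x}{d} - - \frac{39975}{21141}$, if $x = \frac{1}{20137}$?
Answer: $\frac{9372073930153}{4956473173392} \approx 1.8909$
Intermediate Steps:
$x = \frac{1}{20137} \approx 4.966 \cdot 10^{-5}$
$\frac{x}{d} - - \frac{39975}{21141} = \frac{1}{20137 \left(-34928\right)} - - \frac{39975}{21141} = \frac{1}{20137} \left(- \frac{1}{34928}\right) - \left(-39975\right) \frac{1}{21141} = - \frac{1}{703345136} - - \frac{13325}{7047} = - \frac{1}{703345136} + \frac{13325}{7047} = \frac{9372073930153}{4956473173392}$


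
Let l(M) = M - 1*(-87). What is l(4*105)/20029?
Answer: 507/20029 ≈ 0.025313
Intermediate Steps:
l(M) = 87 + M (l(M) = M + 87 = 87 + M)
l(4*105)/20029 = (87 + 4*105)/20029 = (87 + 420)*(1/20029) = 507*(1/20029) = 507/20029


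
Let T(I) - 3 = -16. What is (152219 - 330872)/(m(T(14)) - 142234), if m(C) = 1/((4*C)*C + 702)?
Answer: 82061278/65332817 ≈ 1.2561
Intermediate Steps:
T(I) = -13 (T(I) = 3 - 16 = -13)
m(C) = 1/(702 + 4*C²) (m(C) = 1/(4*C² + 702) = 1/(702 + 4*C²))
(152219 - 330872)/(m(T(14)) - 142234) = (152219 - 330872)/(1/(2*(351 + 2*(-13)²)) - 142234) = -178653/(1/(2*(351 + 2*169)) - 142234) = -178653/(1/(2*(351 + 338)) - 142234) = -178653/((½)/689 - 142234) = -178653/((½)*(1/689) - 142234) = -178653/(1/1378 - 142234) = -178653/(-195998451/1378) = -178653*(-1378/195998451) = 82061278/65332817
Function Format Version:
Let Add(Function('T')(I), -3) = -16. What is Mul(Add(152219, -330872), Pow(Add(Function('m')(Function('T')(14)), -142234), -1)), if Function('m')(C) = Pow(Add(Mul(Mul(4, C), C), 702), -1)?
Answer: Rational(82061278, 65332817) ≈ 1.2561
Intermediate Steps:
Function('T')(I) = -13 (Function('T')(I) = Add(3, -16) = -13)
Function('m')(C) = Pow(Add(702, Mul(4, Pow(C, 2))), -1) (Function('m')(C) = Pow(Add(Mul(4, Pow(C, 2)), 702), -1) = Pow(Add(702, Mul(4, Pow(C, 2))), -1))
Mul(Add(152219, -330872), Pow(Add(Function('m')(Function('T')(14)), -142234), -1)) = Mul(Add(152219, -330872), Pow(Add(Mul(Rational(1, 2), Pow(Add(351, Mul(2, Pow(-13, 2))), -1)), -142234), -1)) = Mul(-178653, Pow(Add(Mul(Rational(1, 2), Pow(Add(351, Mul(2, 169)), -1)), -142234), -1)) = Mul(-178653, Pow(Add(Mul(Rational(1, 2), Pow(Add(351, 338), -1)), -142234), -1)) = Mul(-178653, Pow(Add(Mul(Rational(1, 2), Pow(689, -1)), -142234), -1)) = Mul(-178653, Pow(Add(Mul(Rational(1, 2), Rational(1, 689)), -142234), -1)) = Mul(-178653, Pow(Add(Rational(1, 1378), -142234), -1)) = Mul(-178653, Pow(Rational(-195998451, 1378), -1)) = Mul(-178653, Rational(-1378, 195998451)) = Rational(82061278, 65332817)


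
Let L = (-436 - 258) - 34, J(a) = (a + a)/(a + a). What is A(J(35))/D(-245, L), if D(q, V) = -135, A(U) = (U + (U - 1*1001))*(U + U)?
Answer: 74/5 ≈ 14.800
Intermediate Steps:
J(a) = 1 (J(a) = (2*a)/((2*a)) = (2*a)*(1/(2*a)) = 1)
L = -728 (L = -694 - 34 = -728)
A(U) = 2*U*(-1001 + 2*U) (A(U) = (U + (U - 1001))*(2*U) = (U + (-1001 + U))*(2*U) = (-1001 + 2*U)*(2*U) = 2*U*(-1001 + 2*U))
A(J(35))/D(-245, L) = (2*1*(-1001 + 2*1))/(-135) = (2*1*(-1001 + 2))*(-1/135) = (2*1*(-999))*(-1/135) = -1998*(-1/135) = 74/5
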